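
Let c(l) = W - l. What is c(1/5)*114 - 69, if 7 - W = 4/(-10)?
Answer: 3759/5 ≈ 751.80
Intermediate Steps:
W = 37/5 (W = 7 - 4/(-10) = 7 - 4*(-1)/10 = 7 - 1*(-2/5) = 7 + 2/5 = 37/5 ≈ 7.4000)
c(l) = 37/5 - l
c(1/5)*114 - 69 = (37/5 - 1/5)*114 - 69 = (36/5)*114 - 69 = 4104/5 - 69 = 3759/5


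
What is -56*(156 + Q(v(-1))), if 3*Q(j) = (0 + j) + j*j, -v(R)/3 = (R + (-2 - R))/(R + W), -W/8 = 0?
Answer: -9296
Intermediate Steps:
W = 0 (W = -8*0 = 0)
v(R) = 6/R (v(R) = -3*(R + (-2 - R))/(R + 0) = -(-6)/R = 6/R)
Q(j) = j/3 + j**2/3 (Q(j) = ((0 + j) + j*j)/3 = (j + j**2)/3 = j/3 + j**2/3)
-56*(156 + Q(v(-1))) = -56*(156 + (6/(-1))*(1 + 6/(-1))/3) = -56*(156 + (6*(-1))*(1 + 6*(-1))/3) = -56*(156 + (1/3)*(-6)*(1 - 6)) = -56*(156 + (1/3)*(-6)*(-5)) = -56*(156 + 10) = -56*166 = -9296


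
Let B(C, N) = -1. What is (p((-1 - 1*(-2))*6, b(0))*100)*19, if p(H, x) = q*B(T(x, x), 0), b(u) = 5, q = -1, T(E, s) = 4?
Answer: 1900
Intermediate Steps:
p(H, x) = 1 (p(H, x) = -1*(-1) = 1)
(p((-1 - 1*(-2))*6, b(0))*100)*19 = (1*100)*19 = 100*19 = 1900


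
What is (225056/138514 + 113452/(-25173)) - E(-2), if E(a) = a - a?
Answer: -5024677820/1743406461 ≈ -2.8821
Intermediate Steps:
E(a) = 0
(225056/138514 + 113452/(-25173)) - E(-2) = (225056/138514 + 113452/(-25173)) - 1*0 = (225056*(1/138514) + 113452*(-1/25173)) + 0 = (112528/69257 - 113452/25173) + 0 = -5024677820/1743406461 + 0 = -5024677820/1743406461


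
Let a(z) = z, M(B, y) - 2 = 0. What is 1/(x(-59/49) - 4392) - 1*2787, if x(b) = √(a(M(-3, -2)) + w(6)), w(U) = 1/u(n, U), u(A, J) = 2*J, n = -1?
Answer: -645123505845/231475943 - 10*√3/231475943 ≈ -2787.0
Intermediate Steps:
M(B, y) = 2 (M(B, y) = 2 + 0 = 2)
w(U) = 1/(2*U)
x(b) = 5*√3/6 (x(b) = √(2 + (½)/6) = √(2 + (½)*(⅙)) = √(2 + 1/12) = √(25/12) = 5*√3/6)
1/(x(-59/49) - 4392) - 1*2787 = 1/(5*√3/6 - 4392) - 1*2787 = 1/(-4392 + 5*√3/6) - 2787 = -2787 + 1/(-4392 + 5*√3/6)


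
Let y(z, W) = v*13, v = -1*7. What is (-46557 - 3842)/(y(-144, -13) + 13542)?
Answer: -50399/13451 ≈ -3.7469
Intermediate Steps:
v = -7
y(z, W) = -91 (y(z, W) = -7*13 = -91)
(-46557 - 3842)/(y(-144, -13) + 13542) = (-46557 - 3842)/(-91 + 13542) = -50399/13451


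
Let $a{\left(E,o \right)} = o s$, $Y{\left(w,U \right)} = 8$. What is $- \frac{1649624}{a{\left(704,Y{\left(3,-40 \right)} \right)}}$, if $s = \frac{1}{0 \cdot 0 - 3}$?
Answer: $618609$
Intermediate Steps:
$s = - \frac{1}{3}$ ($s = \frac{1}{0 - 3} = \frac{1}{-3} = - \frac{1}{3} \approx -0.33333$)
$a{\left(E,o \right)} = - \frac{o}{3}$ ($a{\left(E,o \right)} = o \left(- \frac{1}{3}\right) = - \frac{o}{3}$)
$- \frac{1649624}{a{\left(704,Y{\left(3,-40 \right)} \right)}} = - \frac{1649624}{\left(- \frac{1}{3}\right) 8} = - \frac{1649624}{- \frac{8}{3}} = \left(-1649624\right) \left(- \frac{3}{8}\right) = 618609$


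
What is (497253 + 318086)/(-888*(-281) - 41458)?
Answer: 815339/208070 ≈ 3.9186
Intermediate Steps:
(497253 + 318086)/(-888*(-281) - 41458) = 815339/(249528 - 41458) = 815339/208070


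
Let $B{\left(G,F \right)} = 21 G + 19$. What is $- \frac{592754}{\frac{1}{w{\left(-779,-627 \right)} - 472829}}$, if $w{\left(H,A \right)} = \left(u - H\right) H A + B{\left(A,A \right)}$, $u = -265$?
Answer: $-148525531033090$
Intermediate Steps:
$B{\left(G,F \right)} = 19 + 21 G$
$w{\left(H,A \right)} = 19 + 21 A + A H \left(-265 - H\right)$ ($w{\left(H,A \right)} = \left(-265 - H\right) H A + \left(19 + 21 A\right) = H \left(-265 - H\right) A + \left(19 + 21 A\right) = A H \left(-265 - H\right) + \left(19 + 21 A\right) = 19 + 21 A + A H \left(-265 - H\right)$)
$- \frac{592754}{\frac{1}{w{\left(-779,-627 \right)} - 472829}} = - \frac{592754}{\frac{1}{\left(19 + 21 \left(-627\right) - - 627 \left(-779\right)^{2} - \left(-166155\right) \left(-779\right)\right) - 472829}} = - \frac{592754}{\frac{1}{\left(19 - 13167 - \left(-627\right) 606841 - 129434745\right) - 472829}} = - \frac{592754}{\frac{1}{\left(19 - 13167 + 380489307 - 129434745\right) - 472829}} = - \frac{592754}{\frac{1}{251041414 - 472829}} = - \frac{592754}{\frac{1}{250568585}} = - 592754 \frac{1}{\frac{1}{250568585}} = \left(-592754\right) 250568585 = -148525531033090$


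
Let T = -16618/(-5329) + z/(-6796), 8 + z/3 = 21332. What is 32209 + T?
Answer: 291562359224/9053971 ≈ 32203.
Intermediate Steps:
z = 63972 (z = -24 + 3*21332 = -24 + 63996 = 63972)
T = -56992715/9053971 (T = -16618/(-5329) + 63972/(-6796) = -16618*(-1/5329) + 63972*(-1/6796) = 16618/5329 - 15993/1699 = -56992715/9053971 ≈ -6.2948)
32209 + T = 32209 - 56992715/9053971 = 291562359224/9053971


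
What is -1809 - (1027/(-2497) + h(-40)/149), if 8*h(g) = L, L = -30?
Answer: -2691525961/1488212 ≈ -1808.6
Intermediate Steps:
h(g) = -15/4 (h(g) = (1/8)*(-30) = -15/4)
-1809 - (1027/(-2497) + h(-40)/149) = -1809 - (1027/(-2497) - 15/4/149) = -1809 - (1027*(-1/2497) - 15/4*1/149) = -1809 - (-1027/2497 - 15/596) = -1809 - 1*(-649547/1488212) = -1809 + 649547/1488212 = -2691525961/1488212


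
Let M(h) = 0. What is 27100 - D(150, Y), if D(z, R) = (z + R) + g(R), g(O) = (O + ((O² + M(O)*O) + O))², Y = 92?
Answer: -74761046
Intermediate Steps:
g(O) = (O² + 2*O)² (g(O) = (O + ((O² + 0*O) + O))² = (O + ((O² + 0) + O))² = (O + (O² + O))² = (O + (O + O²))² = (O² + 2*O)²)
D(z, R) = R + z + R²*(2 + R)² (D(z, R) = (z + R) + R²*(2 + R)² = (R + z) + R²*(2 + R)² = R + z + R²*(2 + R)²)
27100 - D(150, Y) = 27100 - (92 + 150 + 92²*(2 + 92)²) = 27100 - (92 + 150 + 8464*94²) = 27100 - (92 + 150 + 8464*8836) = 27100 - (92 + 150 + 74787904) = 27100 - 1*74788146 = 27100 - 74788146 = -74761046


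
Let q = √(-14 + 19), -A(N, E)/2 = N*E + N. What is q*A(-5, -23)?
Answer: -220*√5 ≈ -491.94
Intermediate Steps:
A(N, E) = -2*N - 2*E*N (A(N, E) = -2*(N*E + N) = -2*(E*N + N) = -2*(N + E*N) = -2*N - 2*E*N)
q = √5 ≈ 2.2361
q*A(-5, -23) = √5*(-2*(-5)*(1 - 23)) = √5*(-2*(-5)*(-22)) = √5*(-220) = -220*√5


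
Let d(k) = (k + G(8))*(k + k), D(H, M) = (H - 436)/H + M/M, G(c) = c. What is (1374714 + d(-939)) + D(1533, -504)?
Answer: 4787763986/1533 ≈ 3.1231e+6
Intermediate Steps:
D(H, M) = 1 + (-436 + H)/H (D(H, M) = (-436 + H)/H + 1 = 1 + (-436 + H)/H)
d(k) = 2*k*(8 + k) (d(k) = (k + 8)*(k + k) = (8 + k)*(2*k) = 2*k*(8 + k))
(1374714 + d(-939)) + D(1533, -504) = (1374714 + 2*(-939)*(8 - 939)) + (2 - 436/1533) = (1374714 + 2*(-939)*(-931)) + (2 - 436*1/1533) = (1374714 + 1748418) + (2 - 436/1533) = 3123132 + 2630/1533 = 4787763986/1533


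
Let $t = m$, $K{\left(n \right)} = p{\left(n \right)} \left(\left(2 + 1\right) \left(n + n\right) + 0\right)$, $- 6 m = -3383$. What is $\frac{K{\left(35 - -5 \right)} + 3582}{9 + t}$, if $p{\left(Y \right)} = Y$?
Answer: $\frac{79092}{3437} \approx 23.012$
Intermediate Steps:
$m = \frac{3383}{6}$ ($m = \left(- \frac{1}{6}\right) \left(-3383\right) = \frac{3383}{6} \approx 563.83$)
$K{\left(n \right)} = 6 n^{2}$ ($K{\left(n \right)} = n \left(\left(2 + 1\right) \left(n + n\right) + 0\right) = n \left(3 \cdot 2 n + 0\right) = n \left(6 n + 0\right) = n 6 n = 6 n^{2}$)
$t = \frac{3383}{6} \approx 563.83$
$\frac{K{\left(35 - -5 \right)} + 3582}{9 + t} = \frac{6 \left(35 - -5\right)^{2} + 3582}{9 + \frac{3383}{6}} = \frac{6 \left(35 + 5\right)^{2} + 3582}{\frac{3437}{6}} = \left(6 \cdot 40^{2} + 3582\right) \frac{6}{3437} = \left(6 \cdot 1600 + 3582\right) \frac{6}{3437} = \left(9600 + 3582\right) \frac{6}{3437} = 13182 \cdot \frac{6}{3437} = \frac{79092}{3437}$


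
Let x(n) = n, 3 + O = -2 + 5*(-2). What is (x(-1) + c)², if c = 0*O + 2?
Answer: 1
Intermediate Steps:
O = -15 (O = -3 + (-2 + 5*(-2)) = -3 + (-2 - 10) = -3 - 12 = -15)
c = 2 (c = 0*(-15) + 2 = 0 + 2 = 2)
(x(-1) + c)² = (-1 + 2)² = 1² = 1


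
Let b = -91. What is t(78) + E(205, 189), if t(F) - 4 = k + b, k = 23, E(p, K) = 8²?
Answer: 0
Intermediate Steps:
E(p, K) = 64
t(F) = -64 (t(F) = 4 + (23 - 91) = 4 - 68 = -64)
t(78) + E(205, 189) = -64 + 64 = 0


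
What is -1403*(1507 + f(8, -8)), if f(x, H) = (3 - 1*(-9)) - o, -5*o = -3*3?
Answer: -10643158/5 ≈ -2.1286e+6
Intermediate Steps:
o = 9/5 (o = -(-3)*3/5 = -⅕*(-9) = 9/5 ≈ 1.8000)
f(x, H) = 51/5 (f(x, H) = (3 - 1*(-9)) - 1*9/5 = (3 + 9) - 9/5 = 12 - 9/5 = 51/5)
-1403*(1507 + f(8, -8)) = -1403*(1507 + 51/5) = -1403*7586/5 = -10643158/5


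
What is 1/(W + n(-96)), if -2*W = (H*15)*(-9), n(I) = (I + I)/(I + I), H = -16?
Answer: -1/1079 ≈ -0.00092678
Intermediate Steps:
n(I) = 1 (n(I) = (2*I)/((2*I)) = (2*I)*(1/(2*I)) = 1)
W = -1080 (W = -(-16*15)*(-9)/2 = -(-120)*(-9) = -½*2160 = -1080)
1/(W + n(-96)) = 1/(-1080 + 1) = 1/(-1079) = -1/1079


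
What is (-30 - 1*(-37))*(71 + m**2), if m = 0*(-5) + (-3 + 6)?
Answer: 560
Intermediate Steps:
m = 3 (m = 0 + 3 = 3)
(-30 - 1*(-37))*(71 + m**2) = (-30 - 1*(-37))*(71 + 3**2) = (-30 + 37)*(71 + 9) = 7*80 = 560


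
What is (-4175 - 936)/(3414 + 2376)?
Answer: -5111/5790 ≈ -0.88273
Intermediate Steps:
(-4175 - 936)/(3414 + 2376) = -5111/5790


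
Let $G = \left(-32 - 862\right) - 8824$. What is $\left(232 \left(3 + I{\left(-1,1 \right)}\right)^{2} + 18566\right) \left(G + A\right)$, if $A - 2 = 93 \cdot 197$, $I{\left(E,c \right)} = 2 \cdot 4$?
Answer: $401319990$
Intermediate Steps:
$I{\left(E,c \right)} = 8$
$G = -9718$ ($G = -894 - 8824 = -9718$)
$A = 18323$ ($A = 2 + 93 \cdot 197 = 2 + 18321 = 18323$)
$\left(232 \left(3 + I{\left(-1,1 \right)}\right)^{2} + 18566\right) \left(G + A\right) = \left(232 \left(3 + 8\right)^{2} + 18566\right) \left(-9718 + 18323\right) = \left(232 \cdot 11^{2} + 18566\right) 8605 = \left(232 \cdot 121 + 18566\right) 8605 = \left(28072 + 18566\right) 8605 = 46638 \cdot 8605 = 401319990$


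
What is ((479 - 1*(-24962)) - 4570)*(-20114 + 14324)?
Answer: -120843090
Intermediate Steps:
((479 - 1*(-24962)) - 4570)*(-20114 + 14324) = ((479 + 24962) - 4570)*(-5790) = (25441 - 4570)*(-5790) = 20871*(-5790) = -120843090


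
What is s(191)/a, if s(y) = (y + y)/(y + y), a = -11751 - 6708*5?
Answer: -1/45291 ≈ -2.2079e-5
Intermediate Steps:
a = -45291 (a = -11751 - 33540 = -45291)
s(y) = 1 (s(y) = (2*y)/((2*y)) = (2*y)*(1/(2*y)) = 1)
s(191)/a = 1/(-45291) = 1*(-1/45291) = -1/45291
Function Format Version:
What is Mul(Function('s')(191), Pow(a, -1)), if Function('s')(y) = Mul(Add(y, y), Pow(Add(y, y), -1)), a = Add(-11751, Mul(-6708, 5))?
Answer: Rational(-1, 45291) ≈ -2.2079e-5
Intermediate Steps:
a = -45291 (a = Add(-11751, -33540) = -45291)
Function('s')(y) = 1 (Function('s')(y) = Mul(Mul(2, y), Pow(Mul(2, y), -1)) = Mul(Mul(2, y), Mul(Rational(1, 2), Pow(y, -1))) = 1)
Mul(Function('s')(191), Pow(a, -1)) = Mul(1, Pow(-45291, -1)) = Mul(1, Rational(-1, 45291)) = Rational(-1, 45291)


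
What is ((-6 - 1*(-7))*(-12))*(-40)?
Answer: 480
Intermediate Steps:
((-6 - 1*(-7))*(-12))*(-40) = ((-6 + 7)*(-12))*(-40) = (1*(-12))*(-40) = -12*(-40) = 480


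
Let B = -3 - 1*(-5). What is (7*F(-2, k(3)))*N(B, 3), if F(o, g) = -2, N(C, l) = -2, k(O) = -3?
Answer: 28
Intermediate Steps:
B = 2 (B = -3 + 5 = 2)
(7*F(-2, k(3)))*N(B, 3) = (7*(-2))*(-2) = -14*(-2) = 28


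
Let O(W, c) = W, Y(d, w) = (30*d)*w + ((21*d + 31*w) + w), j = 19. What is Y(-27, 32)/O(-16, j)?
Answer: 25463/16 ≈ 1591.4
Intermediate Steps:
Y(d, w) = 21*d + 32*w + 30*d*w (Y(d, w) = 30*d*w + (21*d + 32*w) = 21*d + 32*w + 30*d*w)
Y(-27, 32)/O(-16, j) = (21*(-27) + 32*32 + 30*(-27)*32)/(-16) = (-567 + 1024 - 25920)*(-1/16) = -25463*(-1/16) = 25463/16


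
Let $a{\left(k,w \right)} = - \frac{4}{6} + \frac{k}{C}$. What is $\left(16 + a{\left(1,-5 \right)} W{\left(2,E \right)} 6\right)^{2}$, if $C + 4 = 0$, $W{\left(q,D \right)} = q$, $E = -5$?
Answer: $25$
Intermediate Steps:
$C = -4$ ($C = -4 + 0 = -4$)
$a{\left(k,w \right)} = - \frac{2}{3} - \frac{k}{4}$ ($a{\left(k,w \right)} = - \frac{4}{6} + \frac{k}{-4} = \left(-4\right) \frac{1}{6} + k \left(- \frac{1}{4}\right) = - \frac{2}{3} - \frac{k}{4}$)
$\left(16 + a{\left(1,-5 \right)} W{\left(2,E \right)} 6\right)^{2} = \left(16 + \left(- \frac{2}{3} - \frac{1}{4}\right) 2 \cdot 6\right)^{2} = \left(16 + \left(- \frac{11}{12}\right) 2 \cdot 6\right)^{2} = \left(16 - 11\right)^{2} = 5^{2} = 25$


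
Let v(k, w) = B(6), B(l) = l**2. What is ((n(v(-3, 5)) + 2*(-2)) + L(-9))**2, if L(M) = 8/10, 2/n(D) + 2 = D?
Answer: 71289/7225 ≈ 9.8670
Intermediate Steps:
v(k, w) = 36 (v(k, w) = 6**2 = 36)
n(D) = 2/(-2 + D)
L(M) = 4/5 (L(M) = 8*(1/10) = 4/5)
((n(v(-3, 5)) + 2*(-2)) + L(-9))**2 = ((2/(-2 + 36) + 2*(-2)) + 4/5)**2 = ((2/34 - 4) + 4/5)**2 = ((2*(1/34) - 4) + 4/5)**2 = ((1/17 - 4) + 4/5)**2 = (-67/17 + 4/5)**2 = (-267/85)**2 = 71289/7225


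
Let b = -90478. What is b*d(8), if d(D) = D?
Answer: -723824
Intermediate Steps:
b*d(8) = -90478*8 = -723824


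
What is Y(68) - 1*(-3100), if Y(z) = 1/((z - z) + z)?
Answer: 210801/68 ≈ 3100.0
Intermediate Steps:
Y(z) = 1/z (Y(z) = 1/(0 + z) = 1/z)
Y(68) - 1*(-3100) = 1/68 - 1*(-3100) = 1/68 + 3100 = 210801/68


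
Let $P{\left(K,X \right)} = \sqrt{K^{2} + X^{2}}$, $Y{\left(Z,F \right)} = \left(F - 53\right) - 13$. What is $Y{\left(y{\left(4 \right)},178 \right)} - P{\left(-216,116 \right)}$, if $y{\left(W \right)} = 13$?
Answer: $112 - 68 \sqrt{13} \approx -133.18$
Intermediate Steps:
$Y{\left(Z,F \right)} = -66 + F$ ($Y{\left(Z,F \right)} = \left(F - 53\right) - 13 = \left(-53 + F\right) - 13 = -66 + F$)
$Y{\left(y{\left(4 \right)},178 \right)} - P{\left(-216,116 \right)} = \left(-66 + 178\right) - \sqrt{\left(-216\right)^{2} + 116^{2}} = 112 - \sqrt{46656 + 13456} = 112 - \sqrt{60112} = 112 - 68 \sqrt{13}$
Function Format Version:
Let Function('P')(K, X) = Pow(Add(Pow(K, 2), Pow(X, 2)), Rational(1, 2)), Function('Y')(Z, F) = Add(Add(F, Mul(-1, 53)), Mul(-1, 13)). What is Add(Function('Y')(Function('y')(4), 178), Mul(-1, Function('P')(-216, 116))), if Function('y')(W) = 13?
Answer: Add(112, Mul(-68, Pow(13, Rational(1, 2)))) ≈ -133.18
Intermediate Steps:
Function('Y')(Z, F) = Add(-66, F) (Function('Y')(Z, F) = Add(Add(F, -53), -13) = Add(Add(-53, F), -13) = Add(-66, F))
Add(Function('Y')(Function('y')(4), 178), Mul(-1, Function('P')(-216, 116))) = Add(Add(-66, 178), Mul(-1, Pow(Add(Pow(-216, 2), Pow(116, 2)), Rational(1, 2)))) = Add(112, Mul(-1, Pow(Add(46656, 13456), Rational(1, 2)))) = Add(112, Mul(-1, Pow(60112, Rational(1, 2)))) = Add(112, Mul(-1, Mul(68, Pow(13, Rational(1, 2))))) = Add(112, Mul(-68, Pow(13, Rational(1, 2))))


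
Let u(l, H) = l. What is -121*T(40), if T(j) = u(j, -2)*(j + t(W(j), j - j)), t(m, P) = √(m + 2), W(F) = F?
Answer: -193600 - 4840*√42 ≈ -2.2497e+5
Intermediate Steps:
t(m, P) = √(2 + m)
T(j) = j*(j + √(2 + j))
-121*T(40) = -121*40*(40 + √(2 + 40)) = -121*40*(40 + √42) = -121*(1600 + 40*√42) = -(193600 + 4840*√42) = -193600 - 4840*√42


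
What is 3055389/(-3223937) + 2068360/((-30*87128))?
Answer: -366364007927/210671387202 ≈ -1.7390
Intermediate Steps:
3055389/(-3223937) + 2068360/((-30*87128)) = 3055389*(-1/3223937) + 2068360/(-2613840) = -3055389/3223937 + 2068360*(-1/2613840) = -3055389/3223937 - 51709/65346 = -366364007927/210671387202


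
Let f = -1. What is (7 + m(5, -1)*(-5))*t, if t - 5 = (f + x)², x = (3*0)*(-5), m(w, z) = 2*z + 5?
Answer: -48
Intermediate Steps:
m(w, z) = 5 + 2*z
x = 0 (x = 0*(-5) = 0)
t = 6 (t = 5 + (-1 + 0)² = 5 + (-1)² = 5 + 1 = 6)
(7 + m(5, -1)*(-5))*t = (7 + (5 + 2*(-1))*(-5))*6 = (7 + (5 - 2)*(-5))*6 = (7 + 3*(-5))*6 = (7 - 15)*6 = -8*6 = -48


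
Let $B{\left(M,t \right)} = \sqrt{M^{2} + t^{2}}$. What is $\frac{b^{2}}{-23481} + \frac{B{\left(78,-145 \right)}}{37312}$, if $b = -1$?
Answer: $- \frac{1}{23481} + \frac{\sqrt{27109}}{37312} \approx 0.0043702$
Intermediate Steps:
$\frac{b^{2}}{-23481} + \frac{B{\left(78,-145 \right)}}{37312} = \frac{\left(-1\right)^{2}}{-23481} + \frac{\sqrt{78^{2} + \left(-145\right)^{2}}}{37312} = 1 \left(- \frac{1}{23481}\right) + \sqrt{6084 + 21025} \cdot \frac{1}{37312} = - \frac{1}{23481} + \sqrt{27109} \cdot \frac{1}{37312} = - \frac{1}{23481} + \frac{\sqrt{27109}}{37312}$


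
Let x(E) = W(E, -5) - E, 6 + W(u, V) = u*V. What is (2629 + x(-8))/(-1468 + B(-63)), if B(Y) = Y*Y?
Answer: 2671/2501 ≈ 1.0680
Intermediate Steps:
W(u, V) = -6 + V*u (W(u, V) = -6 + u*V = -6 + V*u)
B(Y) = Y²
x(E) = -6 - 6*E (x(E) = (-6 - 5*E) - E = -6 - 6*E)
(2629 + x(-8))/(-1468 + B(-63)) = (2629 + (-6 - 6*(-8)))/(-1468 + (-63)²) = (2629 + (-6 + 48))/(-1468 + 3969) = (2629 + 42)/2501 = 2671*(1/2501) = 2671/2501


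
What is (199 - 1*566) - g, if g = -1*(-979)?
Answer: -1346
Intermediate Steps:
g = 979
(199 - 1*566) - g = (199 - 1*566) - 1*979 = (199 - 566) - 979 = -367 - 979 = -1346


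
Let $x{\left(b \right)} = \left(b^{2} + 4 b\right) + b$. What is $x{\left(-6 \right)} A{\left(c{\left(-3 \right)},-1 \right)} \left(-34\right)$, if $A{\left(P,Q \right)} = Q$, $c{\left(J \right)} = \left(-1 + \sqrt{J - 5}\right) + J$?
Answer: $204$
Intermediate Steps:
$c{\left(J \right)} = -1 + J + \sqrt{-5 + J}$ ($c{\left(J \right)} = \left(-1 + \sqrt{-5 + J}\right) + J = -1 + J + \sqrt{-5 + J}$)
$x{\left(b \right)} = b^{2} + 5 b$
$x{\left(-6 \right)} A{\left(c{\left(-3 \right)},-1 \right)} \left(-34\right) = - 6 \left(5 - 6\right) \left(-1\right) \left(-34\right) = \left(-6\right) \left(-1\right) \left(-1\right) \left(-34\right) = 6 \left(-1\right) \left(-34\right) = \left(-6\right) \left(-34\right) = 204$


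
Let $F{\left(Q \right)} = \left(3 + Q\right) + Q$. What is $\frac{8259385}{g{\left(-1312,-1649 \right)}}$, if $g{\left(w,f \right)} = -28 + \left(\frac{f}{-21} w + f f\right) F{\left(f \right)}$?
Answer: $- \frac{173447085}{181026420823} \approx -0.00095813$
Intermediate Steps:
$F{\left(Q \right)} = 3 + 2 Q$
$g{\left(w,f \right)} = -28 + \left(3 + 2 f\right) \left(f^{2} - \frac{f w}{21}\right)$ ($g{\left(w,f \right)} = -28 + \left(\frac{f}{-21} w + f f\right) \left(3 + 2 f\right) = -28 + \left(f \left(- \frac{1}{21}\right) w + f^{2}\right) \left(3 + 2 f\right) = -28 + \left(- \frac{f}{21} w + f^{2}\right) \left(3 + 2 f\right) = -28 + \left(- \frac{f w}{21} + f^{2}\right) \left(3 + 2 f\right) = -28 + \left(f^{2} - \frac{f w}{21}\right) \left(3 + 2 f\right) = -28 + \left(3 + 2 f\right) \left(f^{2} - \frac{f w}{21}\right)$)
$\frac{8259385}{g{\left(-1312,-1649 \right)}} = \frac{8259385}{-28 + \left(-1649\right)^{2} \left(3 + 2 \left(-1649\right)\right) - \left(- \frac{1649}{21}\right) \left(-1312\right) \left(3 + 2 \left(-1649\right)\right)} = \frac{8259385}{-28 + 2719201 \left(3 - 3298\right) - \left(- \frac{1649}{21}\right) \left(-1312\right) \left(3 - 3298\right)} = \frac{8259385}{-28 + 2719201 \left(-3295\right) - \left(- \frac{1649}{21}\right) \left(-1312\right) \left(-3295\right)} = \frac{8259385}{-28 - 8959767295 + \frac{7128692960}{21}} = \frac{8259385}{- \frac{181026420823}{21}} = 8259385 \left(- \frac{21}{181026420823}\right) = - \frac{173447085}{181026420823}$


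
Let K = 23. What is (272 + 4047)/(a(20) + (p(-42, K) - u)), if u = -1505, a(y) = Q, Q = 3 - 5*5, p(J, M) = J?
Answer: 4319/1441 ≈ 2.9972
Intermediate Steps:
Q = -22 (Q = 3 - 25 = -22)
a(y) = -22
(272 + 4047)/(a(20) + (p(-42, K) - u)) = (272 + 4047)/(-22 + (-42 - 1*(-1505))) = 4319/(-22 + (-42 + 1505)) = 4319/(-22 + 1463) = 4319/1441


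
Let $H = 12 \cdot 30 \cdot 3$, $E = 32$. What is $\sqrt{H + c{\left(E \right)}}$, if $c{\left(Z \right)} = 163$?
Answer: $\sqrt{1243} \approx 35.256$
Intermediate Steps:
$H = 1080$ ($H = 360 \cdot 3 = 1080$)
$\sqrt{H + c{\left(E \right)}} = \sqrt{1080 + 163} = \sqrt{1243}$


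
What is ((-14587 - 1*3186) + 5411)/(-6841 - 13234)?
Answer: 12362/20075 ≈ 0.61579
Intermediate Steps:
((-14587 - 1*3186) + 5411)/(-6841 - 13234) = ((-14587 - 3186) + 5411)/(-20075) = (-17773 + 5411)*(-1/20075) = -12362*(-1/20075) = 12362/20075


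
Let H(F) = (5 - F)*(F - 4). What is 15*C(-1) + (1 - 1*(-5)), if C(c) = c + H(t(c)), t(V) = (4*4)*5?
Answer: -85509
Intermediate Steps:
t(V) = 80 (t(V) = 16*5 = 80)
H(F) = (-4 + F)*(5 - F) (H(F) = (5 - F)*(-4 + F) = (-4 + F)*(5 - F))
C(c) = -5700 + c (C(c) = c + (-20 - 1*80**2 + 9*80) = c + (-20 - 1*6400 + 720) = c + (-20 - 6400 + 720) = c - 5700 = -5700 + c)
15*C(-1) + (1 - 1*(-5)) = 15*(-5700 - 1) + (1 - 1*(-5)) = 15*(-5701) + (1 + 5) = -85515 + 6 = -85509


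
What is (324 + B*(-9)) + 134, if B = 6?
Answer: 404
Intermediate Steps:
(324 + B*(-9)) + 134 = (324 + 6*(-9)) + 134 = (324 - 54) + 134 = 270 + 134 = 404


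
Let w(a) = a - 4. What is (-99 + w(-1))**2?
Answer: 10816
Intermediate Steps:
w(a) = -4 + a
(-99 + w(-1))**2 = (-99 + (-4 - 1))**2 = (-99 - 5)**2 = (-104)**2 = 10816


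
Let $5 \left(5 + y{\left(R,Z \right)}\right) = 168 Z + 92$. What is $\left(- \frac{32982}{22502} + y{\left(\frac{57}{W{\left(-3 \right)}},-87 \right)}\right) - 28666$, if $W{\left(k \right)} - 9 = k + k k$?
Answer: $- \frac{1776379084}{56255} \approx -31577.0$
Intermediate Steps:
$W{\left(k \right)} = 9 + k + k^{2}$ ($W{\left(k \right)} = 9 + \left(k + k k\right) = 9 + \left(k + k^{2}\right) = 9 + k + k^{2}$)
$y{\left(R,Z \right)} = \frac{67}{5} + \frac{168 Z}{5}$ ($y{\left(R,Z \right)} = -5 + \frac{168 Z + 92}{5} = -5 + \frac{92 + 168 Z}{5} = -5 + \left(\frac{92}{5} + \frac{168 Z}{5}\right) = \frac{67}{5} + \frac{168 Z}{5}$)
$\left(- \frac{32982}{22502} + y{\left(\frac{57}{W{\left(-3 \right)}},-87 \right)}\right) - 28666 = \left(- \frac{32982}{22502} + \left(\frac{67}{5} + \frac{168}{5} \left(-87\right)\right)\right) - 28666 = \left(\left(-32982\right) \frac{1}{22502} + \left(\frac{67}{5} - \frac{14616}{5}\right)\right) - 28666 = \left(- \frac{16491}{11251} - \frac{14549}{5}\right) - 28666 = - \frac{163773254}{56255} - 28666 = - \frac{1776379084}{56255}$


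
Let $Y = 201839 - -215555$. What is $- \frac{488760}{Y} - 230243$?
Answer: $- \frac{48051267751}{208697} \approx -2.3024 \cdot 10^{5}$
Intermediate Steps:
$Y = 417394$ ($Y = 201839 + 215555 = 417394$)
$- \frac{488760}{Y} - 230243 = - \frac{488760}{417394} - 230243 = \left(-488760\right) \frac{1}{417394} - 230243 = - \frac{244380}{208697} - 230243 = - \frac{48051267751}{208697}$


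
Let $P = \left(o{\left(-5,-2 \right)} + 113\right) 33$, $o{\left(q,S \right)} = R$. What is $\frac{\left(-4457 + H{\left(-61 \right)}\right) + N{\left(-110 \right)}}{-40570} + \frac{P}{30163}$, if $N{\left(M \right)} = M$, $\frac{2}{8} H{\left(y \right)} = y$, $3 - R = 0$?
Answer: $\frac{300416153}{1223712910} \approx 0.2455$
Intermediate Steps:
$R = 3$ ($R = 3 - 0 = 3 + 0 = 3$)
$H{\left(y \right)} = 4 y$
$o{\left(q,S \right)} = 3$
$P = 3828$ ($P = \left(3 + 113\right) 33 = 116 \cdot 33 = 3828$)
$\frac{\left(-4457 + H{\left(-61 \right)}\right) + N{\left(-110 \right)}}{-40570} + \frac{P}{30163} = \frac{\left(-4457 + 4 \left(-61\right)\right) - 110}{-40570} + \frac{3828}{30163} = \left(\left(-4457 - 244\right) - 110\right) \left(- \frac{1}{40570}\right) + 3828 \cdot \frac{1}{30163} = \left(-4701 - 110\right) \left(- \frac{1}{40570}\right) + \frac{3828}{30163} = \left(-4811\right) \left(- \frac{1}{40570}\right) + \frac{3828}{30163} = \frac{4811}{40570} + \frac{3828}{30163} = \frac{300416153}{1223712910}$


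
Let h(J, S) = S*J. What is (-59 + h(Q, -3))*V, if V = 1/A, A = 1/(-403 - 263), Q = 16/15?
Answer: 207126/5 ≈ 41425.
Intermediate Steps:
Q = 16/15 (Q = 16*(1/15) = 16/15 ≈ 1.0667)
h(J, S) = J*S
A = -1/666 (A = 1/(-666) = -1/666 ≈ -0.0015015)
V = -666 (V = 1/(-1/666) = -666)
(-59 + h(Q, -3))*V = (-59 + (16/15)*(-3))*(-666) = (-59 - 16/5)*(-666) = -311/5*(-666) = 207126/5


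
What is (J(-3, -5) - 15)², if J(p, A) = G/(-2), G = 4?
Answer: 289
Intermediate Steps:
J(p, A) = -2 (J(p, A) = 4/(-2) = 4*(-½) = -2)
(J(-3, -5) - 15)² = (-2 - 15)² = (-17)² = 289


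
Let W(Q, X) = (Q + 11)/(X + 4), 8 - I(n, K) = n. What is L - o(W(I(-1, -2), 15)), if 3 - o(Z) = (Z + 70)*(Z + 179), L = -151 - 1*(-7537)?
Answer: 7283613/361 ≈ 20176.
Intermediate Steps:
I(n, K) = 8 - n
W(Q, X) = (11 + Q)/(4 + X)
L = 7386 (L = -151 + 7537 = 7386)
o(Z) = 3 - (70 + Z)*(179 + Z) (o(Z) = 3 - (Z + 70)*(Z + 179) = 3 - (70 + Z)*(179 + Z))
L - o(W(I(-1, -2), 15)) = 7386 - (-12527 - ((11 + (8 - 1*(-1)))/(4 + 15))**2 - 249*(11 + (8 - 1*(-1)))/(4 + 15)) = 7386 - (-12527 - ((11 + (8 + 1))/19)**2 - 249*(11 + (8 + 1))/19) = 7386 - (-12527 - ((11 + 9)/19)**2 - 249*(11 + 9)/19) = 7386 - (-12527 - ((1/19)*20)**2 - 249*20/19) = 7386 - (-12527 - (20/19)**2 - 249*20/19) = 7386 - (-12527 - 1*400/361 - 4980/19) = 7386 - (-12527 - 400/361 - 4980/19) = 7386 - 1*(-4617267/361) = 7386 + 4617267/361 = 7283613/361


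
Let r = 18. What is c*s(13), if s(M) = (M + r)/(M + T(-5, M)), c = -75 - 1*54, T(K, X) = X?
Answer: -3999/26 ≈ -153.81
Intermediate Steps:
c = -129 (c = -75 - 54 = -129)
s(M) = (18 + M)/(2*M) (s(M) = (M + 18)/(M + M) = (18 + M)/((2*M)) = (18 + M)*(1/(2*M)) = (18 + M)/(2*M))
c*s(13) = -129*(18 + 13)/(2*13) = -129*31/(2*13) = -129*31/26 = -3999/26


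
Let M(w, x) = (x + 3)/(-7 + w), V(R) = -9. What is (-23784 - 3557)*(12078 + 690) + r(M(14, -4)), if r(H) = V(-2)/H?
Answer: -349089825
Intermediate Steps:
M(w, x) = (3 + x)/(-7 + w)
r(H) = -9/H
(-23784 - 3557)*(12078 + 690) + r(M(14, -4)) = (-23784 - 3557)*(12078 + 690) - 9*(-7 + 14)/(3 - 4) = -27341*12768 - 9/(-1/7) = -349089888 - 9/((⅐)*(-1)) = -349089888 - 9/(-⅐) = -349089888 - 9*(-7) = -349089888 + 63 = -349089825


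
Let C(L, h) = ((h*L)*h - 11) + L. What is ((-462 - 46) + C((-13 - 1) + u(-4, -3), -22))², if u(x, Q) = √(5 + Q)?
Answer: 53891931 - 7089730*√2 ≈ 4.3866e+7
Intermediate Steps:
C(L, h) = -11 + L + L*h² (C(L, h) = ((L*h)*h - 11) + L = (L*h² - 11) + L = (-11 + L*h²) + L = -11 + L + L*h²)
((-462 - 46) + C((-13 - 1) + u(-4, -3), -22))² = ((-462 - 46) + (-11 + ((-13 - 1) + √(5 - 3)) + ((-13 - 1) + √(5 - 3))*(-22)²))² = (-508 + (-11 + (-14 + √2) + (-14 + √2)*484))² = (-508 + (-11 + (-14 + √2) + (-6776 + 484*√2)))² = (-508 + (-6801 + 485*√2))² = (-7309 + 485*√2)²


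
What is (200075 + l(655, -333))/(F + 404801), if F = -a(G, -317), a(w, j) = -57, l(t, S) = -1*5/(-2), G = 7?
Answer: 400155/809716 ≈ 0.49419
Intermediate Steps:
l(t, S) = 5/2 (l(t, S) = -5*(-½) = 5/2)
F = 57 (F = -1*(-57) = 57)
(200075 + l(655, -333))/(F + 404801) = (200075 + 5/2)/(57 + 404801) = (400155/2)/404858 = (400155/2)*(1/404858) = 400155/809716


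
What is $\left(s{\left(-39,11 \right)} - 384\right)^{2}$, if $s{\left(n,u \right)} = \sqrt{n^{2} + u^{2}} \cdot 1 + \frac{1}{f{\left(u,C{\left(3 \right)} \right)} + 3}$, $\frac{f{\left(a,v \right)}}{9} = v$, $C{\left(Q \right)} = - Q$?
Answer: $\frac{85898881}{576} - \frac{9217 \sqrt{1642}}{12} \approx 1.1801 \cdot 10^{5}$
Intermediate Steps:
$f{\left(a,v \right)} = 9 v$
$s{\left(n,u \right)} = - \frac{1}{24} + \sqrt{n^{2} + u^{2}}$ ($s{\left(n,u \right)} = \sqrt{n^{2} + u^{2}} \cdot 1 + \frac{1}{9 \left(\left(-1\right) 3\right) + 3} = \sqrt{n^{2} + u^{2}} + \frac{1}{9 \left(-3\right) + 3} = \sqrt{n^{2} + u^{2}} + \frac{1}{-27 + 3} = \sqrt{n^{2} + u^{2}} + \frac{1}{-24} = \sqrt{n^{2} + u^{2}} - \frac{1}{24} = - \frac{1}{24} + \sqrt{n^{2} + u^{2}}$)
$\left(s{\left(-39,11 \right)} - 384\right)^{2} = \left(\left(- \frac{1}{24} + \sqrt{\left(-39\right)^{2} + 11^{2}}\right) - 384\right)^{2} = \left(\left(- \frac{1}{24} + \sqrt{1521 + 121}\right) - 384\right)^{2} = \left(\left(- \frac{1}{24} + \sqrt{1642}\right) - 384\right)^{2} = \left(- \frac{9217}{24} + \sqrt{1642}\right)^{2}$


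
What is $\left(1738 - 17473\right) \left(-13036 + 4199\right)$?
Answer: $139050195$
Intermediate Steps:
$\left(1738 - 17473\right) \left(-13036 + 4199\right) = \left(-15735\right) \left(-8837\right) = 139050195$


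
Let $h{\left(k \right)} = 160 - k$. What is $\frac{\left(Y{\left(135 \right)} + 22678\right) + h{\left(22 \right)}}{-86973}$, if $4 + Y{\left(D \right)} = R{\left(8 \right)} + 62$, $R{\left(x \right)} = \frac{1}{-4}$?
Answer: $- \frac{91495}{347892} \approx -0.263$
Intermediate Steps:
$R{\left(x \right)} = - \frac{1}{4}$
$Y{\left(D \right)} = \frac{231}{4}$ ($Y{\left(D \right)} = -4 + \left(- \frac{1}{4} + 62\right) = -4 + \frac{247}{4} = \frac{231}{4}$)
$\frac{\left(Y{\left(135 \right)} + 22678\right) + h{\left(22 \right)}}{-86973} = \frac{\left(\frac{231}{4} + 22678\right) + \left(160 - 22\right)}{-86973} = \left(\frac{90943}{4} + \left(160 - 22\right)\right) \left(- \frac{1}{86973}\right) = \left(\frac{90943}{4} + 138\right) \left(- \frac{1}{86973}\right) = \frac{91495}{4} \left(- \frac{1}{86973}\right) = - \frac{91495}{347892}$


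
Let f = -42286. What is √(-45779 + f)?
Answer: 3*I*√9785 ≈ 296.76*I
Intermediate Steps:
√(-45779 + f) = √(-45779 - 42286) = √(-88065) = 3*I*√9785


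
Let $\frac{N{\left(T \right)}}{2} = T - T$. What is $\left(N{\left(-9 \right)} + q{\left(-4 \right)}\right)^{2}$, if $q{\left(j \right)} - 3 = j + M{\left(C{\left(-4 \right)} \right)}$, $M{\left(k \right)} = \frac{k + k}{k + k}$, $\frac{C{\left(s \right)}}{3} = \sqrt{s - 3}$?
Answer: $0$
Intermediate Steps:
$N{\left(T \right)} = 0$ ($N{\left(T \right)} = 2 \left(T - T\right) = 2 \cdot 0 = 0$)
$C{\left(s \right)} = 3 \sqrt{-3 + s}$ ($C{\left(s \right)} = 3 \sqrt{s - 3} = 3 \sqrt{-3 + s}$)
$M{\left(k \right)} = 1$ ($M{\left(k \right)} = \frac{2 k}{2 k} = 2 k \frac{1}{2 k} = 1$)
$q{\left(j \right)} = 4 + j$ ($q{\left(j \right)} = 3 + \left(j + 1\right) = 3 + \left(1 + j\right) = 4 + j$)
$\left(N{\left(-9 \right)} + q{\left(-4 \right)}\right)^{2} = \left(0 + \left(4 - 4\right)\right)^{2} = \left(0 + 0\right)^{2} = 0^{2} = 0$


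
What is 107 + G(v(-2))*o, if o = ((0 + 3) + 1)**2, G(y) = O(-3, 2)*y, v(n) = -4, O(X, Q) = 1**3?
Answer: 43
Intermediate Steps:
O(X, Q) = 1
G(y) = y (G(y) = 1*y = y)
o = 16 (o = (3 + 1)**2 = 4**2 = 16)
107 + G(v(-2))*o = 107 - 4*16 = 107 - 64 = 43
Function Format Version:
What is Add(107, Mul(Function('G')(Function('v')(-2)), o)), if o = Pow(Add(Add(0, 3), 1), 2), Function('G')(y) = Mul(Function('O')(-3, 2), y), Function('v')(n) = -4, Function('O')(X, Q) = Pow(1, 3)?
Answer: 43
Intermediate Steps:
Function('O')(X, Q) = 1
Function('G')(y) = y (Function('G')(y) = Mul(1, y) = y)
o = 16 (o = Pow(Add(3, 1), 2) = Pow(4, 2) = 16)
Add(107, Mul(Function('G')(Function('v')(-2)), o)) = Add(107, Mul(-4, 16)) = Add(107, -64) = 43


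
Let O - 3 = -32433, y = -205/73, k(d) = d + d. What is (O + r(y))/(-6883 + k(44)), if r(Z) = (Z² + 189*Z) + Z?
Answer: 11708053/2414037 ≈ 4.8500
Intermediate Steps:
k(d) = 2*d
y = -205/73 (y = -205*1/73 = -205/73 ≈ -2.8082)
O = -32430 (O = 3 - 32433 = -32430)
r(Z) = Z² + 190*Z
(O + r(y))/(-6883 + k(44)) = (-32430 - 205*(190 - 205/73)/73)/(-6883 + 2*44) = (-32430 - 205/73*13665/73)/(-6883 + 88) = (-32430 - 2801325/5329)/(-6795) = -175620795/5329*(-1/6795) = 11708053/2414037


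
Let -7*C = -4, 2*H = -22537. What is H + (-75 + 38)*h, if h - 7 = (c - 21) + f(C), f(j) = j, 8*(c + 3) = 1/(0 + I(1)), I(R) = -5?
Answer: -2984721/280 ≈ -10660.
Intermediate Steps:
H = -22537/2 (H = (½)*(-22537) = -22537/2 ≈ -11269.)
C = 4/7 (C = -⅐*(-4) = 4/7 ≈ 0.57143)
c = -121/40 (c = -3 + 1/(8*(0 - 5)) = -3 + (⅛)/(-5) = -3 + (⅛)*(-⅕) = -3 - 1/40 = -121/40 ≈ -3.0250)
h = -4607/280 (h = 7 + ((-121/40 - 21) + 4/7) = 7 + (-961/40 + 4/7) = 7 - 6567/280 = -4607/280 ≈ -16.454)
H + (-75 + 38)*h = -22537/2 + (-75 + 38)*(-4607/280) = -22537/2 - 37*(-4607/280) = -22537/2 + 170459/280 = -2984721/280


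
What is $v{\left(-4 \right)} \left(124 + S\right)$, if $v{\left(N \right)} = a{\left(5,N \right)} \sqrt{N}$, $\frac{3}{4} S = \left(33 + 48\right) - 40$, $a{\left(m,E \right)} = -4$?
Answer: $- \frac{4288 i}{3} \approx - 1429.3 i$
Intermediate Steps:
$S = \frac{164}{3}$ ($S = \frac{4 \left(\left(33 + 48\right) - 40\right)}{3} = \frac{4 \left(81 - 40\right)}{3} = \frac{4}{3} \cdot 41 = \frac{164}{3} \approx 54.667$)
$v{\left(N \right)} = - 4 \sqrt{N}$
$v{\left(-4 \right)} \left(124 + S\right) = - 4 \sqrt{-4} \left(124 + \frac{164}{3}\right) = - 4 \cdot 2 i \frac{536}{3} = - 8 i \frac{536}{3} = - \frac{4288 i}{3}$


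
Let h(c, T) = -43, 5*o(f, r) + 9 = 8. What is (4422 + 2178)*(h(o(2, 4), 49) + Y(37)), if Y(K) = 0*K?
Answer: -283800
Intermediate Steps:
o(f, r) = -1/5 (o(f, r) = -9/5 + (1/5)*8 = -9/5 + 8/5 = -1/5)
Y(K) = 0
(4422 + 2178)*(h(o(2, 4), 49) + Y(37)) = (4422 + 2178)*(-43 + 0) = 6600*(-43) = -283800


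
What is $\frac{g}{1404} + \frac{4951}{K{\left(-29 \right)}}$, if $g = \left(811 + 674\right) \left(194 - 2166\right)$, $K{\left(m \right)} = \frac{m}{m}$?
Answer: $\frac{37248}{13} \approx 2865.2$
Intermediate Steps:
$K{\left(m \right)} = 1$
$g = -2928420$ ($g = 1485 \left(-1972\right) = -2928420$)
$\frac{g}{1404} + \frac{4951}{K{\left(-29 \right)}} = - \frac{2928420}{1404} + \frac{4951}{1} = \left(-2928420\right) \frac{1}{1404} + 4951 \cdot 1 = - \frac{27115}{13} + 4951 = \frac{37248}{13}$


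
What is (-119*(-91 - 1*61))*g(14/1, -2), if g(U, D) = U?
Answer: 253232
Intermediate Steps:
(-119*(-91 - 1*61))*g(14/1, -2) = (-119*(-91 - 1*61))*(14/1) = (-119*(-91 - 61))*(14*1) = -119*(-152)*14 = 18088*14 = 253232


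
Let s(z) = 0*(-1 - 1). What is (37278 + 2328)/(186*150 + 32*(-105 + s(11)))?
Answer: 6601/4090 ≈ 1.6139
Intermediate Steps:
s(z) = 0 (s(z) = 0*(-2) = 0)
(37278 + 2328)/(186*150 + 32*(-105 + s(11))) = (37278 + 2328)/(186*150 + 32*(-105 + 0)) = 39606/(27900 + 32*(-105)) = 39606/(27900 - 3360) = 39606/24540 = 39606*(1/24540) = 6601/4090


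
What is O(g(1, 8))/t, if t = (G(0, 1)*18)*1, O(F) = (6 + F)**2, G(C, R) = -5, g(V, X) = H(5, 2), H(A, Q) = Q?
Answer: -32/45 ≈ -0.71111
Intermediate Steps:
g(V, X) = 2
t = -90 (t = -5*18*1 = -90*1 = -90)
O(g(1, 8))/t = (6 + 2)**2/(-90) = 8**2*(-1/90) = 64*(-1/90) = -32/45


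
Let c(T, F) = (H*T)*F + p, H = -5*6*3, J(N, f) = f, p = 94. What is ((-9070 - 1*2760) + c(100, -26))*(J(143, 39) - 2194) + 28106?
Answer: -478950814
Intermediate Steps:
H = -90 (H = -30*3 = -90)
c(T, F) = 94 - 90*F*T (c(T, F) = (-90*T)*F + 94 = -90*F*T + 94 = 94 - 90*F*T)
((-9070 - 1*2760) + c(100, -26))*(J(143, 39) - 2194) + 28106 = ((-9070 - 1*2760) + (94 - 90*(-26)*100))*(39 - 2194) + 28106 = ((-9070 - 2760) + (94 + 234000))*(-2155) + 28106 = (-11830 + 234094)*(-2155) + 28106 = 222264*(-2155) + 28106 = -478978920 + 28106 = -478950814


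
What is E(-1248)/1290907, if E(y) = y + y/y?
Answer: -1247/1290907 ≈ -0.00096599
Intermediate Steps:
E(y) = 1 + y (E(y) = y + 1 = 1 + y)
E(-1248)/1290907 = (1 - 1248)/1290907 = -1247*1/1290907 = -1247/1290907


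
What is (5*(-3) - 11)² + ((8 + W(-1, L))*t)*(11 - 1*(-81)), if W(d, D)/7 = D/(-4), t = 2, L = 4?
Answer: 860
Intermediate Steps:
W(d, D) = -7*D/4 (W(d, D) = 7*(D/(-4)) = 7*(D*(-¼)) = 7*(-D/4) = -7*D/4)
(5*(-3) - 11)² + ((8 + W(-1, L))*t)*(11 - 1*(-81)) = (5*(-3) - 11)² + ((8 - 7/4*4)*2)*(11 - 1*(-81)) = (-15 - 11)² + ((8 - 7)*2)*(11 + 81) = (-26)² + (1*2)*92 = 676 + 2*92 = 676 + 184 = 860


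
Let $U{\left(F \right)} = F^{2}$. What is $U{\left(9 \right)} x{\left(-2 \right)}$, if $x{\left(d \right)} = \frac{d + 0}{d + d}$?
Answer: $\frac{81}{2} \approx 40.5$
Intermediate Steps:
$x{\left(d \right)} = \frac{1}{2}$ ($x{\left(d \right)} = \frac{d}{2 d} = d \frac{1}{2 d} = \frac{1}{2}$)
$U{\left(9 \right)} x{\left(-2 \right)} = 9^{2} \cdot \frac{1}{2} = 81 \cdot \frac{1}{2} = \frac{81}{2}$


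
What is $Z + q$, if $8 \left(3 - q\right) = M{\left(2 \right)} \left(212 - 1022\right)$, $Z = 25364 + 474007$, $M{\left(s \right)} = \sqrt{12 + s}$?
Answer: $499374 + \frac{405 \sqrt{14}}{4} \approx 4.9975 \cdot 10^{5}$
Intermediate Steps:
$Z = 499371$
$q = 3 + \frac{405 \sqrt{14}}{4}$ ($q = 3 - \frac{\sqrt{12 + 2} \left(212 - 1022\right)}{8} = 3 - \frac{\sqrt{14} \left(-810\right)}{8} = 3 - \frac{\left(-810\right) \sqrt{14}}{8} = 3 + \frac{405 \sqrt{14}}{4} \approx 381.84$)
$Z + q = 499371 + \left(3 + \frac{405 \sqrt{14}}{4}\right) = 499374 + \frac{405 \sqrt{14}}{4}$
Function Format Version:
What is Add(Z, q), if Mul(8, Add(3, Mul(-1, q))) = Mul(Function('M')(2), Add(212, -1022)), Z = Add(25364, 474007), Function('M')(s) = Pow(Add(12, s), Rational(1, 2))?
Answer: Add(499374, Mul(Rational(405, 4), Pow(14, Rational(1, 2)))) ≈ 4.9975e+5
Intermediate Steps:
Z = 499371
q = Add(3, Mul(Rational(405, 4), Pow(14, Rational(1, 2)))) (q = Add(3, Mul(Rational(-1, 8), Mul(Pow(Add(12, 2), Rational(1, 2)), Add(212, -1022)))) = Add(3, Mul(Rational(-1, 8), Mul(Pow(14, Rational(1, 2)), -810))) = Add(3, Mul(Rational(-1, 8), Mul(-810, Pow(14, Rational(1, 2))))) = Add(3, Mul(Rational(405, 4), Pow(14, Rational(1, 2)))) ≈ 381.84)
Add(Z, q) = Add(499371, Add(3, Mul(Rational(405, 4), Pow(14, Rational(1, 2))))) = Add(499374, Mul(Rational(405, 4), Pow(14, Rational(1, 2))))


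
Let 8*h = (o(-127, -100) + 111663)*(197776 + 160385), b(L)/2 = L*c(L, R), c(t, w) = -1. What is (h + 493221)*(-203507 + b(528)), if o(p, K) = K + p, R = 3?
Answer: -2041332896640183/2 ≈ -1.0207e+15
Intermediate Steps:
b(L) = -2*L (b(L) = 2*(L*(-1)) = 2*(-L) = -2*L)
h = 9978007299/2 (h = (((-100 - 127) + 111663)*(197776 + 160385))/8 = ((-227 + 111663)*358161)/8 = (111436*358161)/8 = (⅛)*39912029196 = 9978007299/2 ≈ 4.9890e+9)
(h + 493221)*(-203507 + b(528)) = (9978007299/2 + 493221)*(-203507 - 2*528) = 9978993741*(-203507 - 1056)/2 = (9978993741/2)*(-204563) = -2041332896640183/2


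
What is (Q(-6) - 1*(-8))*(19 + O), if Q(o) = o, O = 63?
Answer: 164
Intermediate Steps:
(Q(-6) - 1*(-8))*(19 + O) = (-6 - 1*(-8))*(19 + 63) = (-6 + 8)*82 = 2*82 = 164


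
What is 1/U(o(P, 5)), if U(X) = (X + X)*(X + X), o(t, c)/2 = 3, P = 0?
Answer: 1/144 ≈ 0.0069444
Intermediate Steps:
o(t, c) = 6 (o(t, c) = 2*3 = 6)
U(X) = 4*X² (U(X) = (2*X)*(2*X) = 4*X²)
1/U(o(P, 5)) = 1/(4*6²) = 1/(4*36) = 1/144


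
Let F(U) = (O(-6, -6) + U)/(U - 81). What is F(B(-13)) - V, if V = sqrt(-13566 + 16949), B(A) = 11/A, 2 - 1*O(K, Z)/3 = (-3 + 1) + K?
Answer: -379/1064 - sqrt(3383) ≈ -58.520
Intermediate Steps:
O(K, Z) = 12 - 3*K (O(K, Z) = 6 - 3*((-3 + 1) + K) = 6 - 3*(-2 + K) = 6 + (6 - 3*K) = 12 - 3*K)
V = sqrt(3383) ≈ 58.164
F(U) = (30 + U)/(-81 + U) (F(U) = ((12 - 3*(-6)) + U)/(U - 81) = ((12 + 18) + U)/(-81 + U) = (30 + U)/(-81 + U))
F(B(-13)) - V = (30 + 11/(-13))/(-81 + 11/(-13)) - sqrt(3383) = (30 + 11*(-1/13))/(-81 + 11*(-1/13)) - sqrt(3383) = (30 - 11/13)/(-81 - 11/13) - sqrt(3383) = (379/13)/(-1064/13) - sqrt(3383) = -13/1064*379/13 - sqrt(3383) = -379/1064 - sqrt(3383)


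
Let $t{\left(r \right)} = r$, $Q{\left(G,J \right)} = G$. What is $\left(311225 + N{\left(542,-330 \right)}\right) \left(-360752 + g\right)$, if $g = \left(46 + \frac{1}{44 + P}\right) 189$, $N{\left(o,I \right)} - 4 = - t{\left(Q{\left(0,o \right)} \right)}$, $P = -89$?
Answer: $- \frac{547859832219}{5} \approx -1.0957 \cdot 10^{11}$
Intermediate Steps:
$N{\left(o,I \right)} = 4$ ($N{\left(o,I \right)} = 4 - 0 = 4 + 0 = 4$)
$g = \frac{43449}{5}$ ($g = \left(46 + \frac{1}{44 - 89}\right) 189 = \left(46 + \frac{1}{-45}\right) 189 = \left(46 - \frac{1}{45}\right) 189 = \frac{2069}{45} \cdot 189 = \frac{43449}{5} \approx 8689.8$)
$\left(311225 + N{\left(542,-330 \right)}\right) \left(-360752 + g\right) = \left(311225 + 4\right) \left(-360752 + \frac{43449}{5}\right) = 311229 \left(- \frac{1760311}{5}\right) = - \frac{547859832219}{5}$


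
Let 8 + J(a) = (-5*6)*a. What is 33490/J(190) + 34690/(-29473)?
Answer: -592530645/84115942 ≈ -7.0442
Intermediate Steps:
J(a) = -8 - 30*a (J(a) = -8 + (-5*6)*a = -8 - 30*a)
33490/J(190) + 34690/(-29473) = 33490/(-8 - 30*190) + 34690/(-29473) = 33490/(-8 - 5700) + 34690*(-1/29473) = 33490/(-5708) - 34690/29473 = 33490*(-1/5708) - 34690/29473 = -16745/2854 - 34690/29473 = -592530645/84115942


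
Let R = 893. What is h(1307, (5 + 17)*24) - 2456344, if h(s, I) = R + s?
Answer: -2454144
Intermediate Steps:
h(s, I) = 893 + s
h(1307, (5 + 17)*24) - 2456344 = (893 + 1307) - 2456344 = 2200 - 2456344 = -2454144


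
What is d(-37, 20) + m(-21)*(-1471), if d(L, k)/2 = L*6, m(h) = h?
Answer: 30447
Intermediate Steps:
d(L, k) = 12*L (d(L, k) = 2*(L*6) = 2*(6*L) = 12*L)
d(-37, 20) + m(-21)*(-1471) = 12*(-37) - 21*(-1471) = -444 + 30891 = 30447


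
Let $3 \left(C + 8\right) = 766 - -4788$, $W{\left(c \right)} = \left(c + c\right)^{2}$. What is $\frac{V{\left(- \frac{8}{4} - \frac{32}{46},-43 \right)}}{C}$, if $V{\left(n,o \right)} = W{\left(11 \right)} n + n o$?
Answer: $- \frac{5859}{9085} \approx -0.64491$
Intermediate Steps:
$W{\left(c \right)} = 4 c^{2}$ ($W{\left(c \right)} = \left(2 c\right)^{2} = 4 c^{2}$)
$C = \frac{5530}{3}$ ($C = -8 + \frac{766 - -4788}{3} = -8 + \frac{766 + 4788}{3} = -8 + \frac{1}{3} \cdot 5554 = -8 + \frac{5554}{3} = \frac{5530}{3} \approx 1843.3$)
$V{\left(n,o \right)} = 484 n + n o$ ($V{\left(n,o \right)} = 4 \cdot 11^{2} n + n o = 4 \cdot 121 n + n o = 484 n + n o$)
$\frac{V{\left(- \frac{8}{4} - \frac{32}{46},-43 \right)}}{C} = \frac{\left(- \frac{8}{4} - \frac{32}{46}\right) \left(484 - 43\right)}{\frac{5530}{3}} = \left(\left(-8\right) \frac{1}{4} - \frac{16}{23}\right) 441 \cdot \frac{3}{5530} = \left(-2 - \frac{16}{23}\right) 441 \cdot \frac{3}{5530} = \left(- \frac{62}{23}\right) 441 \cdot \frac{3}{5530} = \left(- \frac{27342}{23}\right) \frac{3}{5530} = - \frac{5859}{9085}$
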